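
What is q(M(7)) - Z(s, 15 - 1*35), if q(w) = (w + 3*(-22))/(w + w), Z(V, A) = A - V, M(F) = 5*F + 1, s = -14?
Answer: 67/12 ≈ 5.5833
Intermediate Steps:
M(F) = 1 + 5*F
q(w) = (-66 + w)/(2*w) (q(w) = (w - 66)/((2*w)) = (-66 + w)*(1/(2*w)) = (-66 + w)/(2*w))
q(M(7)) - Z(s, 15 - 1*35) = (-66 + (1 + 5*7))/(2*(1 + 5*7)) - ((15 - 1*35) - 1*(-14)) = (-66 + (1 + 35))/(2*(1 + 35)) - ((15 - 35) + 14) = (1/2)*(-66 + 36)/36 - (-20 + 14) = (1/2)*(1/36)*(-30) - 1*(-6) = -5/12 + 6 = 67/12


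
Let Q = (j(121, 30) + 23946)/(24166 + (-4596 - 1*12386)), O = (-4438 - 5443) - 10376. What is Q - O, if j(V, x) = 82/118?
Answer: 8587463847/423856 ≈ 20260.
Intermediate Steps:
j(V, x) = 41/59 (j(V, x) = 82*(1/118) = 41/59)
O = -20257 (O = -9881 - 10376 = -20257)
Q = 1412855/423856 (Q = (41/59 + 23946)/(24166 + (-4596 - 1*12386)) = 1412855/(59*(24166 + (-4596 - 12386))) = 1412855/(59*(24166 - 16982)) = (1412855/59)/7184 = (1412855/59)*(1/7184) = 1412855/423856 ≈ 3.3333)
Q - O = 1412855/423856 - 1*(-20257) = 1412855/423856 + 20257 = 8587463847/423856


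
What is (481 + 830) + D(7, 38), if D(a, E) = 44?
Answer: 1355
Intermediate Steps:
(481 + 830) + D(7, 38) = (481 + 830) + 44 = 1311 + 44 = 1355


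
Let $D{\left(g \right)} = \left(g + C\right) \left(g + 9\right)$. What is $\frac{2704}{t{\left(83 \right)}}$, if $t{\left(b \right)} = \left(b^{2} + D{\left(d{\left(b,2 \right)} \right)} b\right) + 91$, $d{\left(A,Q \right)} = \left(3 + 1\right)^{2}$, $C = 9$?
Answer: $\frac{2704}{58855} \approx 0.045943$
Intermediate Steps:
$d{\left(A,Q \right)} = 16$ ($d{\left(A,Q \right)} = 4^{2} = 16$)
$D{\left(g \right)} = \left(9 + g\right)^{2}$ ($D{\left(g \right)} = \left(g + 9\right) \left(g + 9\right) = \left(9 + g\right) \left(9 + g\right) = \left(9 + g\right)^{2}$)
$t{\left(b \right)} = 91 + b^{2} + 625 b$ ($t{\left(b \right)} = \left(b^{2} + \left(81 + 16^{2} + 18 \cdot 16\right) b\right) + 91 = \left(b^{2} + \left(81 + 256 + 288\right) b\right) + 91 = \left(b^{2} + 625 b\right) + 91 = 91 + b^{2} + 625 b$)
$\frac{2704}{t{\left(83 \right)}} = \frac{2704}{91 + 83^{2} + 625 \cdot 83} = \frac{2704}{91 + 6889 + 51875} = \frac{2704}{58855}$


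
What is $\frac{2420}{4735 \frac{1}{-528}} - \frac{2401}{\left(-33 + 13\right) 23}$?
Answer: $- \frac{115280173}{435620} \approx -264.63$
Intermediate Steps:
$\frac{2420}{4735 \frac{1}{-528}} - \frac{2401}{\left(-33 + 13\right) 23} = \frac{2420}{4735 \left(- \frac{1}{528}\right)} - \frac{2401}{\left(-20\right) 23} = \frac{2420}{- \frac{4735}{528}} - \frac{2401}{-460} = 2420 \left(- \frac{528}{4735}\right) - - \frac{2401}{460} = - \frac{255552}{947} + \frac{2401}{460} = - \frac{115280173}{435620}$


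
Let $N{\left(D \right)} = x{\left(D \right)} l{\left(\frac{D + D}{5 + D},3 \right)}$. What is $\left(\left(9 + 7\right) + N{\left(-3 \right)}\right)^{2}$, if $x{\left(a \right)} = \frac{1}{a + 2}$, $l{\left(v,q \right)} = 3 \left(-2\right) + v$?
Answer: $625$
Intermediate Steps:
$l{\left(v,q \right)} = -6 + v$
$x{\left(a \right)} = \frac{1}{2 + a}$
$N{\left(D \right)} = \frac{-6 + \frac{2 D}{5 + D}}{2 + D}$ ($N{\left(D \right)} = \frac{-6 + \frac{D + D}{5 + D}}{2 + D} = \frac{-6 + \frac{2 D}{5 + D}}{2 + D}$)
$\left(\left(9 + 7\right) + N{\left(-3 \right)}\right)^{2} = \left(\left(9 + 7\right) + \frac{2 \left(-15 - -6\right)}{\left(2 - 3\right) \left(5 - 3\right)}\right)^{2} = \left(16 + \frac{2 \left(-15 + 6\right)}{\left(-1\right) 2}\right)^{2} = \left(16 + 2 \left(-1\right) \frac{1}{2} \left(-9\right)\right)^{2} = \left(16 + 9\right)^{2} = 25^{2} = 625$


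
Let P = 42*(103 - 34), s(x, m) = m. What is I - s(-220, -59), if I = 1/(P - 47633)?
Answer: 2639364/44735 ≈ 59.000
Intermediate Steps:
P = 2898 (P = 42*69 = 2898)
I = -1/44735 (I = 1/(2898 - 47633) = 1/(-44735) = -1/44735 ≈ -2.2354e-5)
I - s(-220, -59) = -1/44735 - 1*(-59) = -1/44735 + 59 = 2639364/44735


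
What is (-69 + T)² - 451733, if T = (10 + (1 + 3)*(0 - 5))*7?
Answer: -432412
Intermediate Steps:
T = -70 (T = (10 + 4*(-5))*7 = (10 - 20)*7 = -10*7 = -70)
(-69 + T)² - 451733 = (-69 - 70)² - 451733 = (-139)² - 451733 = 19321 - 451733 = -432412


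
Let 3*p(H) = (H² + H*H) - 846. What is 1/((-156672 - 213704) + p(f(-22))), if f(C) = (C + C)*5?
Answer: -3/1015174 ≈ -2.9552e-6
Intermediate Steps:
f(C) = 10*C (f(C) = (2*C)*5 = 10*C)
p(H) = -282 + 2*H²/3 (p(H) = ((H² + H*H) - 846)/3 = ((H² + H²) - 846)/3 = (2*H² - 846)/3 = (-846 + 2*H²)/3 = -282 + 2*H²/3)
1/((-156672 - 213704) + p(f(-22))) = 1/((-156672 - 213704) + (-282 + 2*(10*(-22))²/3)) = 1/(-370376 + (-282 + (⅔)*(-220)²)) = 1/(-370376 + (-282 + (⅔)*48400)) = 1/(-370376 + (-282 + 96800/3)) = 1/(-370376 + 95954/3) = 1/(-1015174/3) = -3/1015174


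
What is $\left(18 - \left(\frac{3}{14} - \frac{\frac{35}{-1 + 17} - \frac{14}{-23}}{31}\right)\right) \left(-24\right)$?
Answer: $- \frac{4282497}{9982} \approx -429.02$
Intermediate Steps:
$\left(18 - \left(\frac{3}{14} - \frac{\frac{35}{-1 + 17} - \frac{14}{-23}}{31}\right)\right) \left(-24\right) = \left(18 - \left(\frac{3}{14} - \left(\frac{35}{16} - - \frac{14}{23}\right) \frac{1}{31}\right)\right) \left(-24\right) = \left(18 - \left(\frac{3}{14} - \left(35 \cdot \frac{1}{16} + \frac{14}{23}\right) \frac{1}{31}\right)\right) \left(-24\right) = \left(18 - \left(\frac{3}{14} - \left(\frac{35}{16} + \frac{14}{23}\right) \frac{1}{31}\right)\right) \left(-24\right) = \left(18 + \left(\frac{1029}{368} \cdot \frac{1}{31} - \frac{3}{14}\right)\right) \left(-24\right) = \left(18 + \left(\frac{1029}{11408} - \frac{3}{14}\right)\right) \left(-24\right) = \left(18 - \frac{9909}{79856}\right) \left(-24\right) = \frac{1427499}{79856} \left(-24\right) = - \frac{4282497}{9982}$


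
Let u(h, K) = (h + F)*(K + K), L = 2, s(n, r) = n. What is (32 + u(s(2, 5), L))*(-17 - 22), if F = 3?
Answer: -2028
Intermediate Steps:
u(h, K) = 2*K*(3 + h) (u(h, K) = (h + 3)*(K + K) = (3 + h)*(2*K) = 2*K*(3 + h))
(32 + u(s(2, 5), L))*(-17 - 22) = (32 + 2*2*(3 + 2))*(-17 - 22) = (32 + 2*2*5)*(-39) = (32 + 20)*(-39) = 52*(-39) = -2028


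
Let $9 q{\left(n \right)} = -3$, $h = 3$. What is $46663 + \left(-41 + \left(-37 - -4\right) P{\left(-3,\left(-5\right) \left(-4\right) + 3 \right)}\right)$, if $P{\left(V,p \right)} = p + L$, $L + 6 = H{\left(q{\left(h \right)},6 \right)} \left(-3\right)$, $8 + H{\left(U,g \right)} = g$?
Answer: $45863$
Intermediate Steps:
$q{\left(n \right)} = - \frac{1}{3}$ ($q{\left(n \right)} = \frac{1}{9} \left(-3\right) = - \frac{1}{3}$)
$H{\left(U,g \right)} = -8 + g$
$L = 0$ ($L = -6 + \left(-8 + 6\right) \left(-3\right) = -6 - -6 = -6 + 6 = 0$)
$P{\left(V,p \right)} = p$ ($P{\left(V,p \right)} = p + 0 = p$)
$46663 + \left(-41 + \left(-37 - -4\right) P{\left(-3,\left(-5\right) \left(-4\right) + 3 \right)}\right) = 46663 + \left(-41 + \left(-37 - -4\right) \left(\left(-5\right) \left(-4\right) + 3\right)\right) = 46663 + \left(-41 + \left(-37 + 4\right) \left(20 + 3\right)\right) = 46663 - 800 = 45863$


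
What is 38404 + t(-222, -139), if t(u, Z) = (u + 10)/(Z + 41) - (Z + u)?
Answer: 1899591/49 ≈ 38767.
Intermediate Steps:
t(u, Z) = -Z - u + (10 + u)/(41 + Z) (t(u, Z) = (10 + u)/(41 + Z) + (-Z - u) = -Z - u + (10 + u)/(41 + Z))
38404 + t(-222, -139) = 38404 + (10 - 1*(-139)**2 - 41*(-139) - 40*(-222) - 1*(-139)*(-222))/(41 - 139) = 38404 + (10 - 1*19321 + 5699 + 8880 - 30858)/(-98) = 38404 - (10 - 19321 + 5699 + 8880 - 30858)/98 = 38404 - 1/98*(-35590) = 38404 + 17795/49 = 1899591/49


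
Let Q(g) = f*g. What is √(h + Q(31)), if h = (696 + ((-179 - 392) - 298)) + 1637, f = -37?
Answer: √317 ≈ 17.805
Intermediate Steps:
h = 1464 (h = (696 + (-571 - 298)) + 1637 = (696 - 869) + 1637 = -173 + 1637 = 1464)
Q(g) = -37*g
√(h + Q(31)) = √(1464 - 37*31) = √(1464 - 1147) = √317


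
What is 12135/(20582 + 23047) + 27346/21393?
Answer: 484227563/311118399 ≈ 1.5564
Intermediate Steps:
12135/(20582 + 23047) + 27346/21393 = 12135/43629 + 27346*(1/21393) = 12135*(1/43629) + 27346/21393 = 4045/14543 + 27346/21393 = 484227563/311118399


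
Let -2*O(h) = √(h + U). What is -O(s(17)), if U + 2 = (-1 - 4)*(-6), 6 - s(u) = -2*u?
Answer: √17 ≈ 4.1231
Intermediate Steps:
s(u) = 6 + 2*u (s(u) = 6 - (-2)*u = 6 + 2*u)
U = 28 (U = -2 + (-1 - 4)*(-6) = -2 - 5*(-6) = -2 + 30 = 28)
O(h) = -√(28 + h)/2 (O(h) = -√(h + 28)/2 = -√(28 + h)/2)
-O(s(17)) = -(-1)*√(28 + (6 + 2*17))/2 = -(-1)*√(28 + (6 + 34))/2 = -(-1)*√(28 + 40)/2 = -(-1)*√68/2 = -(-1)*2*√17/2 = -(-1)*√17 = √17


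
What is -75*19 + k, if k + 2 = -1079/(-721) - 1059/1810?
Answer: -1861059819/1305010 ≈ -1426.1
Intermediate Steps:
k = -1420569/1305010 (k = -2 + (-1079/(-721) - 1059/1810) = -2 + (-1079*(-1/721) - 1059*1/1810) = -2 + (1079/721 - 1059/1810) = -2 + 1189451/1305010 = -1420569/1305010 ≈ -1.0886)
-75*19 + k = -75*19 - 1420569/1305010 = -1425 - 1420569/1305010 = -1861059819/1305010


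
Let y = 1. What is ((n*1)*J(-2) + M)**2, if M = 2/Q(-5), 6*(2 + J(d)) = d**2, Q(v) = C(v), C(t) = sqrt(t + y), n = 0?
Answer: -1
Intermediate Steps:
C(t) = sqrt(1 + t) (C(t) = sqrt(t + 1) = sqrt(1 + t))
Q(v) = sqrt(1 + v)
J(d) = -2 + d**2/6
M = -I (M = 2/(sqrt(1 - 5)) = 2/(sqrt(-4)) = 2/((2*I)) = 2*(-I/2) = -I ≈ -1.0*I)
((n*1)*J(-2) + M)**2 = ((0*1)*(-2 + (1/6)*(-2)**2) - I)**2 = (0*(-2 + (1/6)*4) - I)**2 = (0*(-2 + 2/3) - I)**2 = (0*(-4/3) - I)**2 = (0 - I)**2 = (-I)**2 = -1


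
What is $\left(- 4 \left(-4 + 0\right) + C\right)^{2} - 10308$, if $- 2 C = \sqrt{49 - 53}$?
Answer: $-10308 + \left(16 - i\right)^{2} \approx -10053.0 - 32.0 i$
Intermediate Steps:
$C = - i$ ($C = - \frac{\sqrt{49 - 53}}{2} = - \frac{\sqrt{-4}}{2} = - \frac{2 i}{2} = - i \approx - 1.0 i$)
$\left(- 4 \left(-4 + 0\right) + C\right)^{2} - 10308 = \left(- 4 \left(-4 + 0\right) - i\right)^{2} - 10308 = \left(\left(-4\right) \left(-4\right) - i\right)^{2} - 10308 = \left(16 - i\right)^{2} - 10308 = -10308 + \left(16 - i\right)^{2}$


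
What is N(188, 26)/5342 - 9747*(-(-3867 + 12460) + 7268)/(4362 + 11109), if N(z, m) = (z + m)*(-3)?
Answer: 1277422142/1530483 ≈ 834.65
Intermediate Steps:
N(z, m) = -3*m - 3*z (N(z, m) = (m + z)*(-3) = -3*m - 3*z)
N(188, 26)/5342 - 9747*(-(-3867 + 12460) + 7268)/(4362 + 11109) = (-3*26 - 3*188)/5342 - 9747*(-(-3867 + 12460) + 7268)/(4362 + 11109) = (-78 - 564)*(1/5342) - 9747/(15471/(-1*8593 + 7268)) = -642*1/5342 - 9747/(15471/(-8593 + 7268)) = -321/2671 - 9747/(15471/(-1325)) = -321/2671 - 9747/(15471*(-1/1325)) = -321/2671 - 9747/(-15471/1325) = -321/2671 - 9747*(-1325/15471) = -321/2671 + 478325/573 = 1277422142/1530483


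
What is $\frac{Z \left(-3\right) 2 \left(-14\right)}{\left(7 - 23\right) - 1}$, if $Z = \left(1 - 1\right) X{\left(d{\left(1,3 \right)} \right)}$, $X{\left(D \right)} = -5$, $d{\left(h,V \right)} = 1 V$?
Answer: $0$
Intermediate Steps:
$d{\left(h,V \right)} = V$
$Z = 0$ ($Z = \left(1 - 1\right) \left(-5\right) = 0 \left(-5\right) = 0$)
$\frac{Z \left(-3\right) 2 \left(-14\right)}{\left(7 - 23\right) - 1} = \frac{0 \left(-3\right) 2 \left(-14\right)}{\left(7 - 23\right) - 1} = \frac{0 \cdot 2 \left(-14\right)}{-16 - 1} = \frac{0 \left(-14\right)}{-17} = 0 \left(- \frac{1}{17}\right) = 0$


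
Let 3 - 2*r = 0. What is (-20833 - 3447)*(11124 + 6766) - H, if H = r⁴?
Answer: -6949907281/16 ≈ -4.3437e+8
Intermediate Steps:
r = 3/2 (r = 3/2 - ½*0 = 3/2 + 0 = 3/2 ≈ 1.5000)
H = 81/16 (H = (3/2)⁴ = 81/16 ≈ 5.0625)
(-20833 - 3447)*(11124 + 6766) - H = (-20833 - 3447)*(11124 + 6766) - 1*81/16 = -24280*17890 - 81/16 = -434369200 - 81/16 = -6949907281/16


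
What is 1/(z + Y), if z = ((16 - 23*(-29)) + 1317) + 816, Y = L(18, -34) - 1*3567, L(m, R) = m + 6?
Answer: -1/727 ≈ -0.0013755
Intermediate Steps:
L(m, R) = 6 + m
Y = -3543 (Y = (6 + 18) - 1*3567 = 24 - 3567 = -3543)
z = 2816 (z = ((16 + 667) + 1317) + 816 = (683 + 1317) + 816 = 2000 + 816 = 2816)
1/(z + Y) = 1/(2816 - 3543) = 1/(-727) = -1/727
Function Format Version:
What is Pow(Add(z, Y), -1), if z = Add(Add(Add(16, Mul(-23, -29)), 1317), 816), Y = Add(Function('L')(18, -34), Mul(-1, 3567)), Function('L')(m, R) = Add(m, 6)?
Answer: Rational(-1, 727) ≈ -0.0013755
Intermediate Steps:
Function('L')(m, R) = Add(6, m)
Y = -3543 (Y = Add(Add(6, 18), Mul(-1, 3567)) = Add(24, -3567) = -3543)
z = 2816 (z = Add(Add(Add(16, 667), 1317), 816) = Add(Add(683, 1317), 816) = Add(2000, 816) = 2816)
Pow(Add(z, Y), -1) = Pow(Add(2816, -3543), -1) = Pow(-727, -1) = Rational(-1, 727)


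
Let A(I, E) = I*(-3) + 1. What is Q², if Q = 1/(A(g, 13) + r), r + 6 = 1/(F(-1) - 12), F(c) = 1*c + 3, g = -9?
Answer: 100/47961 ≈ 0.0020850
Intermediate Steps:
F(c) = 3 + c (F(c) = c + 3 = 3 + c)
A(I, E) = 1 - 3*I (A(I, E) = -3*I + 1 = 1 - 3*I)
r = -61/10 (r = -6 + 1/((3 - 1) - 12) = -6 + 1/(2 - 12) = -6 + 1/(-10) = -6 - ⅒ = -61/10 ≈ -6.1000)
Q = 10/219 (Q = 1/((1 - 3*(-9)) - 61/10) = 1/((1 + 27) - 61/10) = 1/(28 - 61/10) = 1/(219/10) = 10/219 ≈ 0.045662)
Q² = (10/219)² = 100/47961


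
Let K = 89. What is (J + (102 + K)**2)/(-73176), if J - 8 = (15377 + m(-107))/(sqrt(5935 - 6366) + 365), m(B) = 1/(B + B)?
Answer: -1044873486881/2093008051584 + 3290677*I*sqrt(431)/2093008051584 ≈ -0.49922 + 3.264e-5*I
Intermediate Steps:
m(B) = 1/(2*B)
J = 8 + 3290677/(214*(365 + I*sqrt(431))) (J = 8 + (15377 + (1/2)/(-107))/(sqrt(5935 - 6366) + 365) = 8 + (15377 + (1/2)*(-1/107))/(sqrt(-431) + 365) = 8 + (15377 - 1/214)/(I*sqrt(431) + 365) = 8 + 3290677/(214*(365 + I*sqrt(431))) ≈ 49.993 - 2.3885*I)
(J + (102 + K)**2)/(-73176) = ((1429916177/28602384 - 3290677*I*sqrt(431)/28602384) + (102 + 89)**2)/(-73176) = ((1429916177/28602384 - 3290677*I*sqrt(431)/28602384) + 191**2)*(-1/73176) = ((1429916177/28602384 - 3290677*I*sqrt(431)/28602384) + 36481)*(-1/73176) = (1044873486881/28602384 - 3290677*I*sqrt(431)/28602384)*(-1/73176) = -1044873486881/2093008051584 + 3290677*I*sqrt(431)/2093008051584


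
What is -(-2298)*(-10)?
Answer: -22980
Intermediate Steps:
-(-2298)*(-10) = -1149*20 = -22980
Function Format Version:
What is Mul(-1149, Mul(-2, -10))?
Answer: -22980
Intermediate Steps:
Mul(-1149, Mul(-2, -10)) = Mul(-1149, 20) = -22980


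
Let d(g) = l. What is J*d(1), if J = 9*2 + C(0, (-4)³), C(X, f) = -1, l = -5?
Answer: -85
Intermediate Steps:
d(g) = -5
J = 17 (J = 9*2 - 1 = 18 - 1 = 17)
J*d(1) = 17*(-5) = -85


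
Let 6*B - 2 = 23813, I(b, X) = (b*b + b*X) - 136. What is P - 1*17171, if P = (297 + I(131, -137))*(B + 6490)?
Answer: -39324901/6 ≈ -6.5542e+6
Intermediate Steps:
I(b, X) = -136 + b² + X*b (I(b, X) = (b² + X*b) - 136 = -136 + b² + X*b)
B = 23815/6 (B = ⅓ + (⅙)*23813 = ⅓ + 23813/6 = 23815/6 ≈ 3969.2)
P = -39221875/6 (P = (297 + (-136 + 131² - 137*131))*(23815/6 + 6490) = (297 + (-136 + 17161 - 17947))*(62755/6) = (297 - 922)*(62755/6) = -625*62755/6 = -39221875/6 ≈ -6.5370e+6)
P - 1*17171 = -39221875/6 - 1*17171 = -39221875/6 - 17171 = -39324901/6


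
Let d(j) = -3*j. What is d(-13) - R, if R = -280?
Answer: 319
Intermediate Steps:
d(-13) - R = -3*(-13) - 1*(-280) = 39 + 280 = 319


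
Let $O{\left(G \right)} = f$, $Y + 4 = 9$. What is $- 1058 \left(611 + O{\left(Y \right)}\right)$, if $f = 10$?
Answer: $-657018$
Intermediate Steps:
$Y = 5$ ($Y = -4 + 9 = 5$)
$O{\left(G \right)} = 10$
$- 1058 \left(611 + O{\left(Y \right)}\right) = - 1058 \left(611 + 10\right) = \left(-1058\right) 621 = -657018$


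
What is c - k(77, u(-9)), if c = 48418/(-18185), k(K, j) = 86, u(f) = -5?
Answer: -1612328/18185 ≈ -88.662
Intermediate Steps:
c = -48418/18185 (c = 48418*(-1/18185) = -48418/18185 ≈ -2.6625)
c - k(77, u(-9)) = -48418/18185 - 1*86 = -48418/18185 - 86 = -1612328/18185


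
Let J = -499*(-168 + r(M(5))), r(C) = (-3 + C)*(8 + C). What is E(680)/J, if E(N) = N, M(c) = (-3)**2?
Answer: 340/16467 ≈ 0.020647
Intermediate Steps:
M(c) = 9
J = 32934 (J = -499*(-168 + (-24 + 9**2 + 5*9)) = -499*(-168 + (-24 + 81 + 45)) = -499*(-168 + 102) = -499*(-66) = 32934)
E(680)/J = 680/32934 = 680*(1/32934) = 340/16467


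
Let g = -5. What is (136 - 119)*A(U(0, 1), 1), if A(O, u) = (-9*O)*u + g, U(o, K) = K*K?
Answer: -238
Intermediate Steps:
U(o, K) = K**2
A(O, u) = -5 - 9*O*u (A(O, u) = (-9*O)*u - 5 = -9*O*u - 5 = -5 - 9*O*u)
(136 - 119)*A(U(0, 1), 1) = (136 - 119)*(-5 - 9*1**2*1) = 17*(-5 - 9*1*1) = 17*(-5 - 9) = 17*(-14) = -238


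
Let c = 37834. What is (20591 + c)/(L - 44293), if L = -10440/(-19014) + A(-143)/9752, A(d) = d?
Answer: -1805571341400/1368818254471 ≈ -1.3191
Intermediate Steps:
L = 16515313/30904088 (L = -10440/(-19014) - 143/9752 = -10440*(-1/19014) - 143*1/9752 = 1740/3169 - 143/9752 = 16515313/30904088 ≈ 0.53441)
(20591 + c)/(L - 44293) = (20591 + 37834)/(16515313/30904088 - 44293) = 58425/(-1368818254471/30904088) = 58425*(-30904088/1368818254471) = -1805571341400/1368818254471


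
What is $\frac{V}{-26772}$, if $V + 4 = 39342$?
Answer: $- \frac{19669}{13386} \approx -1.4694$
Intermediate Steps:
$V = 39338$ ($V = -4 + 39342 = 39338$)
$\frac{V}{-26772} = \frac{39338}{-26772} = 39338 \left(- \frac{1}{26772}\right) = - \frac{19669}{13386}$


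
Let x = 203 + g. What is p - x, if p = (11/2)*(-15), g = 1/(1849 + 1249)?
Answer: -442240/1549 ≈ -285.50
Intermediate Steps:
g = 1/3098 ≈ 0.00032279
p = -165/2 (p = (11*(½))*(-15) = (11/2)*(-15) = -165/2 ≈ -82.500)
x = 628895/3098 (x = 203 + 1/3098 = 628895/3098 ≈ 203.00)
p - x = -165/2 - 1*628895/3098 = -165/2 - 628895/3098 = -442240/1549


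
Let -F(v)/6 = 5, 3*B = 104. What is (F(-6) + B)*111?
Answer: 518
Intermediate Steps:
B = 104/3 (B = (1/3)*104 = 104/3 ≈ 34.667)
F(v) = -30 (F(v) = -6*5 = -30)
(F(-6) + B)*111 = (-30 + 104/3)*111 = (14/3)*111 = 518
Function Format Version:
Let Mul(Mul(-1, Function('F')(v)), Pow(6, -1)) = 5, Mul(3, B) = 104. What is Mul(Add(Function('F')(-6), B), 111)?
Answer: 518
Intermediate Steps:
B = Rational(104, 3) (B = Mul(Rational(1, 3), 104) = Rational(104, 3) ≈ 34.667)
Function('F')(v) = -30 (Function('F')(v) = Mul(-6, 5) = -30)
Mul(Add(Function('F')(-6), B), 111) = Mul(Add(-30, Rational(104, 3)), 111) = Mul(Rational(14, 3), 111) = 518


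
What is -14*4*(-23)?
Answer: 1288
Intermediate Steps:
-14*4*(-23) = -56*(-23) = 1288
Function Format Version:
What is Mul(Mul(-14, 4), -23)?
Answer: 1288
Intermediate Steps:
Mul(Mul(-14, 4), -23) = Mul(-56, -23) = 1288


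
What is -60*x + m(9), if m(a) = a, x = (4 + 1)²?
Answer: -1491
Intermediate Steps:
x = 25 (x = 5² = 25)
-60*x + m(9) = -60*25 + 9 = -1500 + 9 = -1491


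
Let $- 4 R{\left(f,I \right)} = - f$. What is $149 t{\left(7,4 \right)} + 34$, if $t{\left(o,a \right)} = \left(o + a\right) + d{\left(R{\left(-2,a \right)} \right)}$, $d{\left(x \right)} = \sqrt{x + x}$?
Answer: $1673 + 149 i \approx 1673.0 + 149.0 i$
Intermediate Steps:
$R{\left(f,I \right)} = \frac{f}{4}$ ($R{\left(f,I \right)} = - \frac{\left(-1\right) f}{4} = \frac{f}{4}$)
$d{\left(x \right)} = \sqrt{2} \sqrt{x}$ ($d{\left(x \right)} = \sqrt{2 x} = \sqrt{2} \sqrt{x}$)
$t{\left(o,a \right)} = i + a + o$ ($t{\left(o,a \right)} = \left(o + a\right) + \sqrt{2} \sqrt{\frac{1}{4} \left(-2\right)} = \left(a + o\right) + \sqrt{2} \sqrt{- \frac{1}{2}} = \left(a + o\right) + \sqrt{2} \frac{i \sqrt{2}}{2} = \left(a + o\right) + i = i + a + o$)
$149 t{\left(7,4 \right)} + 34 = 149 \left(i + 4 + 7\right) + 34 = 149 \left(11 + i\right) + 34 = \left(1639 + 149 i\right) + 34 = 1673 + 149 i$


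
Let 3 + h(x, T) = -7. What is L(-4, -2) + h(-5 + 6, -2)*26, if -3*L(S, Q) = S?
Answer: -776/3 ≈ -258.67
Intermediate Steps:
L(S, Q) = -S/3
h(x, T) = -10 (h(x, T) = -3 - 7 = -10)
L(-4, -2) + h(-5 + 6, -2)*26 = -⅓*(-4) - 10*26 = 4/3 - 260 = -776/3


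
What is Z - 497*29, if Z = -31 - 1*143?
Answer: -14587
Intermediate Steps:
Z = -174 (Z = -31 - 143 = -174)
Z - 497*29 = -174 - 497*29 = -174 - 14413 = -14587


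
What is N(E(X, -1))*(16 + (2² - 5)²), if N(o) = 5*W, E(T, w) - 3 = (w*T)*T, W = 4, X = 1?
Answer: 340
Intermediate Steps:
E(T, w) = 3 + w*T² (E(T, w) = 3 + (w*T)*T = 3 + (T*w)*T = 3 + w*T²)
N(o) = 20 (N(o) = 5*4 = 20)
N(E(X, -1))*(16 + (2² - 5)²) = 20*(16 + (2² - 5)²) = 20*(16 + (4 - 5)²) = 20*(16 + (-1)²) = 20*(16 + 1) = 20*17 = 340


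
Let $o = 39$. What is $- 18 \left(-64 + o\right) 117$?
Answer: $52650$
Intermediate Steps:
$- 18 \left(-64 + o\right) 117 = - 18 \left(-64 + 39\right) 117 = \left(-18\right) \left(-25\right) 117 = 450 \cdot 117 = 52650$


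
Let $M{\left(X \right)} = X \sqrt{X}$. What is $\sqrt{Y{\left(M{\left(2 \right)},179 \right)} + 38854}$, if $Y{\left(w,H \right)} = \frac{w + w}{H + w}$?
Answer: $\frac{\sqrt{6954866 + 77712 \sqrt{2}}}{\sqrt{179 + 2 \sqrt{2}}} \approx 197.11$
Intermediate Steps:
$M{\left(X \right)} = X^{\frac{3}{2}}$
$Y{\left(w,H \right)} = \frac{2 w}{H + w}$
$\sqrt{Y{\left(M{\left(2 \right)},179 \right)} + 38854} = \sqrt{\frac{2 \cdot 2^{\frac{3}{2}}}{179 + 2^{\frac{3}{2}}} + 38854} = \sqrt{\frac{2 \cdot 2 \sqrt{2}}{179 + 2 \sqrt{2}} + 38854} = \sqrt{\frac{4 \sqrt{2}}{179 + 2 \sqrt{2}} + 38854} = \sqrt{38854 + \frac{4 \sqrt{2}}{179 + 2 \sqrt{2}}}$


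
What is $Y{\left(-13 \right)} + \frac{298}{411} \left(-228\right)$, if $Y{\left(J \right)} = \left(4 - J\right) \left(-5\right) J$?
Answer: $\frac{128737}{137} \approx 939.69$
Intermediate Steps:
$Y{\left(J \right)} = J \left(-20 + 5 J\right)$ ($Y{\left(J \right)} = \left(-20 + 5 J\right) J = J \left(-20 + 5 J\right)$)
$Y{\left(-13 \right)} + \frac{298}{411} \left(-228\right) = 5 \left(-13\right) \left(-4 - 13\right) + \frac{298}{411} \left(-228\right) = 5 \left(-13\right) \left(-17\right) + 298 \cdot \frac{1}{411} \left(-228\right) = 1105 + \frac{298}{411} \left(-228\right) = 1105 - \frac{22648}{137} = \frac{128737}{137}$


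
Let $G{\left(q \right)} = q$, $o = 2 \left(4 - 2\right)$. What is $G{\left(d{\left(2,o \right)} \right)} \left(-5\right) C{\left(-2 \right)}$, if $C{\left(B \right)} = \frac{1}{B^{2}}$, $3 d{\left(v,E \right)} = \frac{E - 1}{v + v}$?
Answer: $- \frac{5}{16} \approx -0.3125$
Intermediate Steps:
$o = 4$ ($o = 2 \cdot 2 = 4$)
$d{\left(v,E \right)} = \frac{-1 + E}{6 v}$ ($d{\left(v,E \right)} = \frac{\left(E - 1\right) \frac{1}{v + v}}{3} = \frac{\left(-1 + E\right) \frac{1}{2 v}}{3} = \frac{\frac{1}{2} \frac{1}{v} \left(-1 + E\right)}{3} = \frac{-1 + E}{6 v}$)
$C{\left(B \right)} = \frac{1}{B^{2}}$
$G{\left(d{\left(2,o \right)} \right)} \left(-5\right) C{\left(-2 \right)} = \frac{\frac{-1 + 4}{6 \cdot 2} \left(-5\right)}{4} = \frac{1}{6} \cdot \frac{1}{2} \cdot 3 \left(-5\right) \frac{1}{4} = \frac{1}{4} \left(-5\right) \frac{1}{4} = \left(- \frac{5}{4}\right) \frac{1}{4} = - \frac{5}{16}$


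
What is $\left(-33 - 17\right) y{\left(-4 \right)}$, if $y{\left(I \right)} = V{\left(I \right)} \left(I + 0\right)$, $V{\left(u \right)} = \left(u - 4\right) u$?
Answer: $6400$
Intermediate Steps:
$V{\left(u \right)} = u \left(-4 + u\right)$ ($V{\left(u \right)} = \left(-4 + u\right) u = u \left(-4 + u\right)$)
$y{\left(I \right)} = I^{2} \left(-4 + I\right)$ ($y{\left(I \right)} = I \left(-4 + I\right) \left(I + 0\right) = I \left(-4 + I\right) I = I^{2} \left(-4 + I\right)$)
$\left(-33 - 17\right) y{\left(-4 \right)} = \left(-33 - 17\right) \left(-4\right)^{2} \left(-4 - 4\right) = - 50 \cdot 16 \left(-8\right) = \left(-50\right) \left(-128\right) = 6400$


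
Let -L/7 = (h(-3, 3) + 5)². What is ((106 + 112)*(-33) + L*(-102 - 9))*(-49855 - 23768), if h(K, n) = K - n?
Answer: 472438791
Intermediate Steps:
L = -7 (L = -7*((-3 - 1*3) + 5)² = -7*((-3 - 3) + 5)² = -7*(-6 + 5)² = -7*(-1)² = -7*1 = -7)
((106 + 112)*(-33) + L*(-102 - 9))*(-49855 - 23768) = ((106 + 112)*(-33) - 7*(-102 - 9))*(-49855 - 23768) = (218*(-33) - 7*(-111))*(-73623) = (-7194 + 777)*(-73623) = -6417*(-73623) = 472438791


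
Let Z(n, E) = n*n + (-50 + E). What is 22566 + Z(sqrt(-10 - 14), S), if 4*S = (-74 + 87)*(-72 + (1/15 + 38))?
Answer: 1342903/60 ≈ 22382.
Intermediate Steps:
S = -6617/60 (S = ((-74 + 87)*(-72 + (1/15 + 38)))/4 = (13*(-72 + (1/15 + 38)))/4 = (13*(-72 + 571/15))/4 = (13*(-509/15))/4 = (1/4)*(-6617/15) = -6617/60 ≈ -110.28)
Z(n, E) = -50 + E + n**2 (Z(n, E) = n**2 + (-50 + E) = -50 + E + n**2)
22566 + Z(sqrt(-10 - 14), S) = 22566 + (-50 - 6617/60 + (sqrt(-10 - 14))**2) = 22566 + (-50 - 6617/60 + (sqrt(-24))**2) = 22566 + (-50 - 6617/60 + (2*I*sqrt(6))**2) = 22566 + (-50 - 6617/60 - 24) = 22566 - 11057/60 = 1342903/60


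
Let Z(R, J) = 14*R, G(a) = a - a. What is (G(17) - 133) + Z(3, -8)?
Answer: -91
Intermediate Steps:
G(a) = 0
(G(17) - 133) + Z(3, -8) = (0 - 133) + 14*3 = -133 + 42 = -91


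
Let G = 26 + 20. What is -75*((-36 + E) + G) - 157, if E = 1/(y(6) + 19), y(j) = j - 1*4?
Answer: -6374/7 ≈ -910.57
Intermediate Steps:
G = 46
y(j) = -4 + j (y(j) = j - 4 = -4 + j)
E = 1/21 (E = 1/((-4 + 6) + 19) = 1/(2 + 19) = 1/21 ≈ 0.047619)
-75*((-36 + E) + G) - 157 = -75*((-36 + 1/21) + 46) - 157 = -75*(-755/21 + 46) - 157 = -75*211/21 - 157 = -5275/7 - 157 = -6374/7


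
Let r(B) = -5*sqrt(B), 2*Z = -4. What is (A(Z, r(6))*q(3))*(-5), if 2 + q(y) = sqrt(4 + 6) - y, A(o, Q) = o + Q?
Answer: -5*(2 + 5*sqrt(6))*(5 - sqrt(10)) ≈ -130.91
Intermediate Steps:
Z = -2 (Z = (1/2)*(-4) = -2)
A(o, Q) = Q + o
q(y) = -2 + sqrt(10) - y (q(y) = -2 + (sqrt(4 + 6) - y) = -2 + (sqrt(10) - y) = -2 + sqrt(10) - y)
(A(Z, r(6))*q(3))*(-5) = ((-5*sqrt(6) - 2)*(-2 + sqrt(10) - 1*3))*(-5) = ((-2 - 5*sqrt(6))*(-2 + sqrt(10) - 3))*(-5) = ((-2 - 5*sqrt(6))*(-5 + sqrt(10)))*(-5) = ((-5 + sqrt(10))*(-2 - 5*sqrt(6)))*(-5) = -5*(-5 + sqrt(10))*(-2 - 5*sqrt(6))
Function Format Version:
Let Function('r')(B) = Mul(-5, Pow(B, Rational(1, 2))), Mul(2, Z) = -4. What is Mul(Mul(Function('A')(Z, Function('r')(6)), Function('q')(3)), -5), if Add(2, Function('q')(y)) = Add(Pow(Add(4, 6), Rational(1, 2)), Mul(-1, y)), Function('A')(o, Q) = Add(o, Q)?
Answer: Mul(-5, Add(2, Mul(5, Pow(6, Rational(1, 2)))), Add(5, Mul(-1, Pow(10, Rational(1, 2))))) ≈ -130.91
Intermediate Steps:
Z = -2 (Z = Mul(Rational(1, 2), -4) = -2)
Function('A')(o, Q) = Add(Q, o)
Function('q')(y) = Add(-2, Pow(10, Rational(1, 2)), Mul(-1, y)) (Function('q')(y) = Add(-2, Add(Pow(Add(4, 6), Rational(1, 2)), Mul(-1, y))) = Add(-2, Add(Pow(10, Rational(1, 2)), Mul(-1, y))) = Add(-2, Pow(10, Rational(1, 2)), Mul(-1, y)))
Mul(Mul(Function('A')(Z, Function('r')(6)), Function('q')(3)), -5) = Mul(Mul(Add(Mul(-5, Pow(6, Rational(1, 2))), -2), Add(-2, Pow(10, Rational(1, 2)), Mul(-1, 3))), -5) = Mul(Mul(Add(-2, Mul(-5, Pow(6, Rational(1, 2)))), Add(-2, Pow(10, Rational(1, 2)), -3)), -5) = Mul(Mul(Add(-2, Mul(-5, Pow(6, Rational(1, 2)))), Add(-5, Pow(10, Rational(1, 2)))), -5) = Mul(Mul(Add(-5, Pow(10, Rational(1, 2))), Add(-2, Mul(-5, Pow(6, Rational(1, 2))))), -5) = Mul(-5, Add(-5, Pow(10, Rational(1, 2))), Add(-2, Mul(-5, Pow(6, Rational(1, 2)))))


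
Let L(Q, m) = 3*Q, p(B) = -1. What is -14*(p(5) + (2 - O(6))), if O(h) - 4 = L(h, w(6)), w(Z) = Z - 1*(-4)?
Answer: 294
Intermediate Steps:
w(Z) = 4 + Z (w(Z) = Z + 4 = 4 + Z)
O(h) = 4 + 3*h
-14*(p(5) + (2 - O(6))) = -14*(-1 + (2 - (4 + 3*6))) = -14*(-1 + (2 - (4 + 18))) = -14*(-1 + (2 - 1*22)) = -14*(-1 + (2 - 22)) = -14*(-1 - 20) = -14*(-21) = 294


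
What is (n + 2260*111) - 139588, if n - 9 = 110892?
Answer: 222173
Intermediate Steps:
n = 110901 (n = 9 + 110892 = 110901)
(n + 2260*111) - 139588 = (110901 + 2260*111) - 139588 = (110901 + 250860) - 139588 = 361761 - 139588 = 222173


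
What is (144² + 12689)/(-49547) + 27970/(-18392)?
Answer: -1000291095/455634212 ≈ -2.1954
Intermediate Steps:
(144² + 12689)/(-49547) + 27970/(-18392) = (20736 + 12689)*(-1/49547) + 27970*(-1/18392) = 33425*(-1/49547) - 13985/9196 = -33425/49547 - 13985/9196 = -1000291095/455634212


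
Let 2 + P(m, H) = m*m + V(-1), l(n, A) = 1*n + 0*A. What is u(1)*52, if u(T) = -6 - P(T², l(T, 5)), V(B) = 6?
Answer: -572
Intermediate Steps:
l(n, A) = n (l(n, A) = n + 0 = n)
P(m, H) = 4 + m² (P(m, H) = -2 + (m*m + 6) = -2 + (m² + 6) = -2 + (6 + m²) = 4 + m²)
u(T) = -10 - T⁴ (u(T) = -6 - (4 + (T²)²) = -6 - (4 + T⁴) = -6 + (-4 - T⁴) = -10 - T⁴)
u(1)*52 = (-10 - 1*1⁴)*52 = (-10 - 1*1)*52 = (-10 - 1)*52 = -11*52 = -572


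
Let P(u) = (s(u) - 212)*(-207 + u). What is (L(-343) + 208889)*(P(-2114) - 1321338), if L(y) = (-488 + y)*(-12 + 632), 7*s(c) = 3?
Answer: 1780385050415/7 ≈ 2.5434e+11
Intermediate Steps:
s(c) = 3/7 (s(c) = (⅐)*3 = 3/7)
L(y) = -302560 + 620*y (L(y) = (-488 + y)*620 = -302560 + 620*y)
P(u) = 306567/7 - 1481*u/7 (P(u) = (3/7 - 212)*(-207 + u) = -1481*(-207 + u)/7 = 306567/7 - 1481*u/7)
(L(-343) + 208889)*(P(-2114) - 1321338) = ((-302560 + 620*(-343)) + 208889)*((306567/7 - 1481/7*(-2114)) - 1321338) = ((-302560 - 212660) + 208889)*((306567/7 + 447262) - 1321338) = (-515220 + 208889)*(3437401/7 - 1321338) = -306331*(-5811965/7) = 1780385050415/7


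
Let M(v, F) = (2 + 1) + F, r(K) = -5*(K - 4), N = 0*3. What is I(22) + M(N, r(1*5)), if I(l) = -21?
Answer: -23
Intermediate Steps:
N = 0
r(K) = 20 - 5*K (r(K) = -5*(-4 + K) = 20 - 5*K)
M(v, F) = 3 + F
I(22) + M(N, r(1*5)) = -21 + (3 + (20 - 5*5)) = -21 + (3 + (20 - 25)) = -21 + (3 - 5) = -21 - 2 = -23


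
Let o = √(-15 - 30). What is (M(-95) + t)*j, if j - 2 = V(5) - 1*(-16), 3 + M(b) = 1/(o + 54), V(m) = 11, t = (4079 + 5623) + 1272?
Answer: 104674485/329 - 29*I*√5/987 ≈ 3.1816e+5 - 0.0657*I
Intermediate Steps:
o = 3*I*√5 (o = √(-45) = 3*I*√5 ≈ 6.7082*I)
t = 10974 (t = 9702 + 1272 = 10974)
M(b) = -3 + 1/(54 + 3*I*√5) (M(b) = -3 + 1/(3*I*√5 + 54) = -3 + 1/(54 + 3*I*√5))
j = 29 (j = 2 + (11 - 1*(-16)) = 2 + (11 + 16) = 2 + 27 = 29)
(M(-95) + t)*j = ((-9*√5 + 161*I)/(3*(√5 - 18*I)) + 10974)*29 = (10974 + (-9*√5 + 161*I)/(3*(√5 - 18*I)))*29 = 318246 + 29*(-9*√5 + 161*I)/(3*(√5 - 18*I))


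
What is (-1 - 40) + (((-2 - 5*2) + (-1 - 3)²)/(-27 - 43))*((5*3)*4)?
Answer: -311/7 ≈ -44.429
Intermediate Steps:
(-1 - 40) + (((-2 - 5*2) + (-1 - 3)²)/(-27 - 43))*((5*3)*4) = -41 + (((-2 - 10) + (-4)²)/(-70))*(15*4) = -41 + ((-12 + 16)*(-1/70))*60 = -41 + (4*(-1/70))*60 = -41 - 2/35*60 = -41 - 24/7 = -311/7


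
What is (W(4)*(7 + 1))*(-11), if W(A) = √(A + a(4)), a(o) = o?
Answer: -176*√2 ≈ -248.90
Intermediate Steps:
W(A) = √(4 + A) (W(A) = √(A + 4) = √(4 + A))
(W(4)*(7 + 1))*(-11) = (√(4 + 4)*(7 + 1))*(-11) = (√8*8)*(-11) = ((2*√2)*8)*(-11) = (16*√2)*(-11) = -176*√2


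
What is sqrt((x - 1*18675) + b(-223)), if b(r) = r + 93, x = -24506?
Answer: I*sqrt(43311) ≈ 208.11*I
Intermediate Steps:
b(r) = 93 + r
sqrt((x - 1*18675) + b(-223)) = sqrt((-24506 - 1*18675) + (93 - 223)) = sqrt((-24506 - 18675) - 130) = sqrt(-43181 - 130) = sqrt(-43311) = I*sqrt(43311)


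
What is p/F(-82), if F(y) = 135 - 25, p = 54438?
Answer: 27219/55 ≈ 494.89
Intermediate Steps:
F(y) = 110
p/F(-82) = 54438/110 = 54438*(1/110) = 27219/55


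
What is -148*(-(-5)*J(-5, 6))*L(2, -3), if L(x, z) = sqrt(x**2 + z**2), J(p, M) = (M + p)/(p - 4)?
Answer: 740*sqrt(13)/9 ≈ 296.46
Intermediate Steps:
J(p, M) = (M + p)/(-4 + p)
-148*(-(-5)*J(-5, 6))*L(2, -3) = -148*(-(-5)*(6 - 5)/(-4 - 5))*sqrt(2**2 + (-3)**2) = -148*(-(-5)*1/(-9))*sqrt(4 + 9) = -148*(-(-5)*(-1/9*1))*sqrt(13) = -148*(-(-5)*(-1)/9)*sqrt(13) = -148*(-5*1/9)*sqrt(13) = -(-740)*sqrt(13)/9 = 740*sqrt(13)/9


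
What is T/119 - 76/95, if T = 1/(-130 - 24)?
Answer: -73309/91630 ≈ -0.80005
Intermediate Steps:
T = -1/154 (T = 1/(-154) = -1/154 ≈ -0.0064935)
T/119 - 76/95 = -1/154/119 - 76/95 = -1/154*1/119 - 76*1/95 = -1/18326 - 4/5 = -73309/91630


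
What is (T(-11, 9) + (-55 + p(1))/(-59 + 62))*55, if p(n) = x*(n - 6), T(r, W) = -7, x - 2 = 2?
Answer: -1760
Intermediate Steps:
x = 4 (x = 2 + 2 = 4)
p(n) = -24 + 4*n (p(n) = 4*(n - 6) = 4*(-6 + n) = -24 + 4*n)
(T(-11, 9) + (-55 + p(1))/(-59 + 62))*55 = (-7 + (-55 + (-24 + 4*1))/(-59 + 62))*55 = (-7 + (-55 + (-24 + 4))/3)*55 = (-7 + (-55 - 20)*(⅓))*55 = (-7 - 75*⅓)*55 = (-7 - 25)*55 = -32*55 = -1760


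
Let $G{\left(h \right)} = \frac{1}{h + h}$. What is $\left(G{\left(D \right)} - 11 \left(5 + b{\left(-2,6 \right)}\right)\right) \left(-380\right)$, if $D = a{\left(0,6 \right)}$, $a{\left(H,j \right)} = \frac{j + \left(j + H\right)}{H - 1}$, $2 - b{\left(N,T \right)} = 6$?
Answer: $\frac{25175}{6} \approx 4195.8$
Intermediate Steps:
$b{\left(N,T \right)} = -4$ ($b{\left(N,T \right)} = 2 - 6 = -4$)
$a{\left(H,j \right)} = \frac{H + 2 j}{-1 + H}$ ($a{\left(H,j \right)} = \frac{j + \left(H + j\right)}{-1 + H} = \frac{H + 2 j}{-1 + H}$)
$D = -12$ ($D = \frac{0 + 2 \cdot 6}{-1 + 0} = \frac{0 + 12}{-1} = \left(-1\right) 12 = -12$)
$G{\left(h \right)} = \frac{1}{2 h}$
$\left(G{\left(D \right)} - 11 \left(5 + b{\left(-2,6 \right)}\right)\right) \left(-380\right) = \left(\frac{1}{2 \left(-12\right)} - 11 \left(5 - 4\right)\right) \left(-380\right) = \left(\frac{1}{2} \left(- \frac{1}{12}\right) - 11\right) \left(-380\right) = \left(- \frac{1}{24} - 11\right) \left(-380\right) = \left(- \frac{265}{24}\right) \left(-380\right) = \frac{25175}{6}$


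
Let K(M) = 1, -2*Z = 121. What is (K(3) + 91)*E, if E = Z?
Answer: -5566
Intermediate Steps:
Z = -121/2 (Z = -½*121 = -121/2 ≈ -60.500)
E = -121/2 ≈ -60.500
(K(3) + 91)*E = (1 + 91)*(-121/2) = 92*(-121/2) = -5566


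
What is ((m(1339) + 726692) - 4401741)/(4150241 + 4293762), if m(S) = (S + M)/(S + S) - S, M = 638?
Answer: -9845365087/22613040034 ≈ -0.43538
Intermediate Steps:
m(S) = -S + (638 + S)/(2*S) (m(S) = (S + 638)/(S + S) - S = (638 + S)/((2*S)) - S = (638 + S)*(1/(2*S)) - S = (638 + S)/(2*S) - S = -S + (638 + S)/(2*S))
((m(1339) + 726692) - 4401741)/(4150241 + 4293762) = (((½ - 1*1339 + 319/1339) + 726692) - 4401741)/(4150241 + 4293762) = (((½ - 1339 + 319*(1/1339)) + 726692) - 4401741)/8444003 = (((½ - 1339 + 319/1339) + 726692) - 4401741)*(1/8444003) = ((-3583865/2678 + 726692) - 4401741)*(1/8444003) = (1942497311/2678 - 4401741)*(1/8444003) = -9845365087/2678*1/8444003 = -9845365087/22613040034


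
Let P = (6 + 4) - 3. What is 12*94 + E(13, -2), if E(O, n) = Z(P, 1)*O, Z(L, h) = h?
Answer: 1141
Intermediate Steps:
P = 7 (P = 10 - 3 = 7)
E(O, n) = O (E(O, n) = 1*O = O)
12*94 + E(13, -2) = 12*94 + 13 = 1128 + 13 = 1141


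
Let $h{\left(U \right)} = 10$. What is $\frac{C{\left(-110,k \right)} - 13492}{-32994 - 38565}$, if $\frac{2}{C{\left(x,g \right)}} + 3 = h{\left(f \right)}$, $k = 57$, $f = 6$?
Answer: $\frac{94442}{500913} \approx 0.18854$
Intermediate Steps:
$C{\left(x,g \right)} = \frac{2}{7}$ ($C{\left(x,g \right)} = \frac{2}{-3 + 10} = \frac{2}{7}$)
$\frac{C{\left(-110,k \right)} - 13492}{-32994 - 38565} = \frac{\frac{2}{7} - 13492}{-32994 - 38565} = - \frac{94442}{7 \left(-71559\right)} = \left(- \frac{94442}{7}\right) \left(- \frac{1}{71559}\right) = \frac{94442}{500913}$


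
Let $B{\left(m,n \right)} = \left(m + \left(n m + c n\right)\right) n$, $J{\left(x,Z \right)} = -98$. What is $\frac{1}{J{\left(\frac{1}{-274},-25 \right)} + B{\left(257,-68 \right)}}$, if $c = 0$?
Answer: $\frac{1}{1170794} \approx 8.5412 \cdot 10^{-7}$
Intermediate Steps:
$B{\left(m,n \right)} = n \left(m + m n\right)$ ($B{\left(m,n \right)} = \left(m + \left(n m + 0 n\right)\right) n = \left(m + \left(m n + 0\right)\right) n = \left(m + m n\right) n = n \left(m + m n\right)$)
$\frac{1}{J{\left(\frac{1}{-274},-25 \right)} + B{\left(257,-68 \right)}} = \frac{1}{-98 + 257 \left(-68\right) \left(1 - 68\right)} = \frac{1}{-98 + 257 \left(-68\right) \left(-67\right)} = \frac{1}{-98 + 1170892} = \frac{1}{1170794}$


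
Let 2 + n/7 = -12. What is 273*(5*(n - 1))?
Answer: -135135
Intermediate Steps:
n = -98 (n = -14 + 7*(-12) = -14 - 84 = -98)
273*(5*(n - 1)) = 273*(5*(-98 - 1)) = 273*(5*(-99)) = 273*(-495) = -135135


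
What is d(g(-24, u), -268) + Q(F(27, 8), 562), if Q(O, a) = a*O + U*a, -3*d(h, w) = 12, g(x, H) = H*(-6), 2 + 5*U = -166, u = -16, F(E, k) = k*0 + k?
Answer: -71956/5 ≈ -14391.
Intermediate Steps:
F(E, k) = k (F(E, k) = 0 + k = k)
U = -168/5 (U = -⅖ + (⅕)*(-166) = -⅖ - 166/5 = -168/5 ≈ -33.600)
g(x, H) = -6*H
d(h, w) = -4 (d(h, w) = -⅓*12 = -4)
Q(O, a) = -168*a/5 + O*a (Q(O, a) = a*O - 168*a/5 = O*a - 168*a/5 = -168*a/5 + O*a)
d(g(-24, u), -268) + Q(F(27, 8), 562) = -4 + (⅕)*562*(-168 + 5*8) = -4 + (⅕)*562*(-168 + 40) = -4 + (⅕)*562*(-128) = -4 - 71936/5 = -71956/5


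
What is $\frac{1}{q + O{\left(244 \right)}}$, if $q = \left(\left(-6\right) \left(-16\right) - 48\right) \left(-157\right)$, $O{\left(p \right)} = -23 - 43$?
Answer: $- \frac{1}{7602} \approx -0.00013154$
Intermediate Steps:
$O{\left(p \right)} = -66$
$q = -7536$ ($q = \left(96 - 48\right) \left(-157\right) = 48 \left(-157\right) = -7536$)
$\frac{1}{q + O{\left(244 \right)}} = \frac{1}{-7536 - 66} = \frac{1}{-7602} = - \frac{1}{7602}$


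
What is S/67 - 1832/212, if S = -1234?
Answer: -96088/3551 ≈ -27.059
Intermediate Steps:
S/67 - 1832/212 = -1234/67 - 1832/212 = -1234*1/67 - 1832*1/212 = -1234/67 - 458/53 = -96088/3551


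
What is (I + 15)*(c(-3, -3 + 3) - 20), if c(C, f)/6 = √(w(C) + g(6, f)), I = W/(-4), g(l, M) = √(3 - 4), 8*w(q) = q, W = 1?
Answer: -295 + 177*√(-6 + 16*I)/8 ≈ -242.91 + 75.173*I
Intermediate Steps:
w(q) = q/8
g(l, M) = I (g(l, M) = √(-1) = I)
I = -¼ (I = 1/(-4) = 1*(-¼) = -¼ ≈ -0.25000)
c(C, f) = 6*√(I + C/8) (c(C, f) = 6*√(C/8 + I) = 6*√(I + C/8))
(I + 15)*(c(-3, -3 + 3) - 20) = (-¼ + 15)*(3*√(2*(-3) + 16*I)/2 - 20) = 59*(3*√(-6 + 16*I)/2 - 20)/4 = 59*(-20 + 3*√(-6 + 16*I)/2)/4 = -295 + 177*√(-6 + 16*I)/8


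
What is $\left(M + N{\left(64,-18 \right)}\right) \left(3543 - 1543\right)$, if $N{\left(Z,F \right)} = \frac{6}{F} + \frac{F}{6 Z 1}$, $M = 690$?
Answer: $\frac{16550875}{12} \approx 1.3792 \cdot 10^{6}$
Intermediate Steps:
$N{\left(Z,F \right)} = \frac{6}{F} + \frac{F}{6 Z}$
$\left(M + N{\left(64,-18 \right)}\right) \left(3543 - 1543\right) = \left(690 + \left(\frac{6}{-18} + \frac{1}{6} \left(-18\right) \frac{1}{64}\right)\right) \left(3543 - 1543\right) = \left(690 + \left(6 \left(- \frac{1}{18}\right) + \frac{1}{6} \left(-18\right) \frac{1}{64}\right)\right) 2000 = \left(690 - \frac{73}{192}\right) 2000 = \frac{132407}{192} \cdot 2000 = \frac{16550875}{12}$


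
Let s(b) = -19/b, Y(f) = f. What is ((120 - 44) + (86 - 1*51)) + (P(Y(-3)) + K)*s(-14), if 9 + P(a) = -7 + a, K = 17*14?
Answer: 5715/14 ≈ 408.21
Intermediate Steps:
K = 238
P(a) = -16 + a (P(a) = -9 + (-7 + a) = -16 + a)
((120 - 44) + (86 - 1*51)) + (P(Y(-3)) + K)*s(-14) = ((120 - 44) + (86 - 1*51)) + ((-16 - 3) + 238)*(-19/(-14)) = (76 + (86 - 51)) + (-19 + 238)*(-19*(-1/14)) = (76 + 35) + 219*(19/14) = 111 + 4161/14 = 5715/14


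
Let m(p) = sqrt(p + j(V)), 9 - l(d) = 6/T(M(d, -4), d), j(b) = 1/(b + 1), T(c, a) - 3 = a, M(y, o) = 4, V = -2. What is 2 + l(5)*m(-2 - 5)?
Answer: 2 + 33*I*sqrt(2)/2 ≈ 2.0 + 23.335*I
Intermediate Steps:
T(c, a) = 3 + a
j(b) = 1/(1 + b)
l(d) = 9 - 6/(3 + d)
m(p) = sqrt(-1 + p) (m(p) = sqrt(p + 1/(1 - 2)) = sqrt(p + 1/(-1)) = sqrt(p - 1) = sqrt(-1 + p))
2 + l(5)*m(-2 - 5) = 2 + (3*(7 + 3*5)/(3 + 5))*sqrt(-1 + (-2 - 5)) = 2 + (3*(7 + 15)/8)*sqrt(-1 - 7) = 2 + (3*(1/8)*22)*sqrt(-8) = 2 + 33*(2*I*sqrt(2))/4 = 2 + 33*I*sqrt(2)/2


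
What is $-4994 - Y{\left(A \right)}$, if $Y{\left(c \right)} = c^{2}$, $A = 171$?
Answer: $-34235$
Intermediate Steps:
$-4994 - Y{\left(A \right)} = -4994 - 171^{2} = -4994 - 29241 = -34235$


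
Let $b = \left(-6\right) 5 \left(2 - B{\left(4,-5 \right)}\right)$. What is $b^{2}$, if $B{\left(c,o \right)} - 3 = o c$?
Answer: $324900$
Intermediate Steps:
$B{\left(c,o \right)} = 3 + c o$ ($B{\left(c,o \right)} = 3 + o c = 3 + c o$)
$b = -570$ ($b = \left(-6\right) 5 \left(2 - \left(3 + 4 \left(-5\right)\right)\right) = - 30 \left(2 - \left(3 - 20\right)\right) = - 30 \left(2 - -17\right) = - 30 \left(2 + 17\right) = \left(-30\right) 19 = -570$)
$b^{2} = \left(-570\right)^{2} = 324900$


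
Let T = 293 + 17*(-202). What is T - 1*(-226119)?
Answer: 222978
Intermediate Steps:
T = -3141 (T = 293 - 3434 = -3141)
T - 1*(-226119) = -3141 - 1*(-226119) = -3141 + 226119 = 222978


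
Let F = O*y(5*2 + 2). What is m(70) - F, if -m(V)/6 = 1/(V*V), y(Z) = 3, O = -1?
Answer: 7347/2450 ≈ 2.9988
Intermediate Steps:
F = -3 (F = -1*3 = -3)
m(V) = -6/V**2 (m(V) = -6/(V*V) = -6/V**2)
m(70) - F = -6/70**2 - 1*(-3) = -6*1/4900 + 3 = -3/2450 + 3 = 7347/2450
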